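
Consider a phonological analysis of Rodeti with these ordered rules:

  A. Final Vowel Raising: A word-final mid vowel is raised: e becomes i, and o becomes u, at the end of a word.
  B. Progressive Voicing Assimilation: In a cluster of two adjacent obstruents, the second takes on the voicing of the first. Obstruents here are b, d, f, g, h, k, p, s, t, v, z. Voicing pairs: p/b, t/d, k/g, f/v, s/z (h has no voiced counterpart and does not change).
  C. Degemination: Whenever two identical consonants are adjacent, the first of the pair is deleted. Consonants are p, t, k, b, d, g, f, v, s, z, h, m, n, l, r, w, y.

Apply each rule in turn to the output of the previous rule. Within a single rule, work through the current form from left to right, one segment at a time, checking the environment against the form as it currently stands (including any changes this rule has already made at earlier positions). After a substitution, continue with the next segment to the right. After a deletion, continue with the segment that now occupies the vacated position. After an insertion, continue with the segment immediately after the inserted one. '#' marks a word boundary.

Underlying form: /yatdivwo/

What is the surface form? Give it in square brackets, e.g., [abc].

A Final Vowel Raising: [yatdivwo] → [yatdivwu]
B Progressive Voicing Assimilation: [yatdivwu] → [yattivwu]
C Degemination: [yattivwu] → [yativwu]

[yativwu]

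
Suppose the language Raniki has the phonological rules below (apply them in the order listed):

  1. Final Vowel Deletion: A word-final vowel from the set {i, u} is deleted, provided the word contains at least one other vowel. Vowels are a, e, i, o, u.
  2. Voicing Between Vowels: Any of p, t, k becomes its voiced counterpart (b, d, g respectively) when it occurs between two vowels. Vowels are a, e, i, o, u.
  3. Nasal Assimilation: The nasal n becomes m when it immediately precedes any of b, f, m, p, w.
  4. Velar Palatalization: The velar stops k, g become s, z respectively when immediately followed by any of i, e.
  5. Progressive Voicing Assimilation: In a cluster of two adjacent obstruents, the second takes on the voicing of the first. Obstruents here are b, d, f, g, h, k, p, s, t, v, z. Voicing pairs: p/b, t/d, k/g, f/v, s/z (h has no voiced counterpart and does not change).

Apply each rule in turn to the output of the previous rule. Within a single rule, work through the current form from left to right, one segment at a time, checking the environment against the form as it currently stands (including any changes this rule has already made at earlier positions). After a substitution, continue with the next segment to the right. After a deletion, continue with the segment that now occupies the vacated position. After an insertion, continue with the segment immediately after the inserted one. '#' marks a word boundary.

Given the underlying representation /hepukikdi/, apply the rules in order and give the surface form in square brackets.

1 Final Vowel Deletion: [hepukikdi] → [hepukikd]
2 Voicing Between Vowels: [hepukikd] → [hebugikd]
3 Nasal Assimilation: no change — [hebugikd]
4 Velar Palatalization: [hebugikd] → [hebuzikd]
5 Progressive Voicing Assimilation: [hebuzikd] → [hebuzikt]

[hebuzikt]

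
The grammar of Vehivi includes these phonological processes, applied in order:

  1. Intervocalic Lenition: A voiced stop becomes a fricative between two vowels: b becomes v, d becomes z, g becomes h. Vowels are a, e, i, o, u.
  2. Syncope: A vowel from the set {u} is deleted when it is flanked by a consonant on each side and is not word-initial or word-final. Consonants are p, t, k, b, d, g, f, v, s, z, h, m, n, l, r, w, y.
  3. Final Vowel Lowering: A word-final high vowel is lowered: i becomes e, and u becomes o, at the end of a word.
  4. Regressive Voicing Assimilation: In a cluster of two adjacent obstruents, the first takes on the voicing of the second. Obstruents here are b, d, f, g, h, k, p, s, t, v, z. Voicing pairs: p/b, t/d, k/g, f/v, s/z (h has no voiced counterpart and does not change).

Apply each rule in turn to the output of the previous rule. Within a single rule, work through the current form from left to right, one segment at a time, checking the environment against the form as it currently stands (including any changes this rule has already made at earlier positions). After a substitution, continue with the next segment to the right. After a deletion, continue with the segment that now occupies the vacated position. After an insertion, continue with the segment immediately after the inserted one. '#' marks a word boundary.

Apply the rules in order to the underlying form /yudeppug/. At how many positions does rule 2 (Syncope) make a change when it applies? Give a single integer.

1 Intervocalic Lenition: [yudeppug] → [yuzeppug]
2 Syncope: [yuzeppug] → [yzeppg]
3 Final Vowel Lowering: no change — [yzeppg]
4 Regressive Voicing Assimilation: [yzeppg] → [yzepbg]
Rule 2 changed 2 position(s).

2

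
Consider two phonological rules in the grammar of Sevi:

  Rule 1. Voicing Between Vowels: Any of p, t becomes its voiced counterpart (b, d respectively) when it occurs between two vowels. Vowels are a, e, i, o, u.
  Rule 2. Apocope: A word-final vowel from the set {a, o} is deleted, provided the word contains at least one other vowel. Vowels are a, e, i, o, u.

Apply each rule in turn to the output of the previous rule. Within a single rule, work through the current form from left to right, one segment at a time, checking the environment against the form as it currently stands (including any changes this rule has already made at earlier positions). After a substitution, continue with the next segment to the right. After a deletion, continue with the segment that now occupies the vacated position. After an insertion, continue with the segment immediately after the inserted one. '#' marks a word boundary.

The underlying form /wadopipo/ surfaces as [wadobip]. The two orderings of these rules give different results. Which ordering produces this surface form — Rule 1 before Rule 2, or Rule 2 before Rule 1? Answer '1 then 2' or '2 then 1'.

2 then 1

Order 1 then 2:
  1 Voicing Between Vowels: [wadopipo] → [wadobibo]
  2 Apocope: [wadobibo] → [wadobib]
  result: [wadobib]
Order 2 then 1:
  2 Apocope: [wadopipo] → [wadopip]
  1 Voicing Between Vowels: [wadopip] → [wadobip]
  result: [wadobip]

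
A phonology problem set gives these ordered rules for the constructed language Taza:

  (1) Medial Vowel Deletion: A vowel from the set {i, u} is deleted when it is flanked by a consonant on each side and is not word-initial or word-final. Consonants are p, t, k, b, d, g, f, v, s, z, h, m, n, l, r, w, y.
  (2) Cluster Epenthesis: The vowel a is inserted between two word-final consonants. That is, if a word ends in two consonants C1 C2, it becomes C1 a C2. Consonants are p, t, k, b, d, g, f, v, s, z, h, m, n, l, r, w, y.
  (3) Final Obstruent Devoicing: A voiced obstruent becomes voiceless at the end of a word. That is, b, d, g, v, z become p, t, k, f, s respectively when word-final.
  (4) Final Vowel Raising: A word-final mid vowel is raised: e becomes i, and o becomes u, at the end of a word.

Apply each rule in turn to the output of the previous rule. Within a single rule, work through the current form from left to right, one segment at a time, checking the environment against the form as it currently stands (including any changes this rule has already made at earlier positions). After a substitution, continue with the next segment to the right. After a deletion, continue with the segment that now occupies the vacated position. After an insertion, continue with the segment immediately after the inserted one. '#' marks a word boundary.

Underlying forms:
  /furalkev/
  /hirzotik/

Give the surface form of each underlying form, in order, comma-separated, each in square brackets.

/furalkev/:
  (1) Medial Vowel Deletion: [furalkev] → [fralkev]
  (2) Cluster Epenthesis: no change — [fralkev]
  (3) Final Obstruent Devoicing: [fralkev] → [fralkef]
  (4) Final Vowel Raising: no change — [fralkef]
/hirzotik/:
  (1) Medial Vowel Deletion: [hirzotik] → [hrzotk]
  (2) Cluster Epenthesis: [hrzotk] → [hrzotak]
  (3) Final Obstruent Devoicing: no change — [hrzotak]
  (4) Final Vowel Raising: no change — [hrzotak]

[fralkef], [hrzotak]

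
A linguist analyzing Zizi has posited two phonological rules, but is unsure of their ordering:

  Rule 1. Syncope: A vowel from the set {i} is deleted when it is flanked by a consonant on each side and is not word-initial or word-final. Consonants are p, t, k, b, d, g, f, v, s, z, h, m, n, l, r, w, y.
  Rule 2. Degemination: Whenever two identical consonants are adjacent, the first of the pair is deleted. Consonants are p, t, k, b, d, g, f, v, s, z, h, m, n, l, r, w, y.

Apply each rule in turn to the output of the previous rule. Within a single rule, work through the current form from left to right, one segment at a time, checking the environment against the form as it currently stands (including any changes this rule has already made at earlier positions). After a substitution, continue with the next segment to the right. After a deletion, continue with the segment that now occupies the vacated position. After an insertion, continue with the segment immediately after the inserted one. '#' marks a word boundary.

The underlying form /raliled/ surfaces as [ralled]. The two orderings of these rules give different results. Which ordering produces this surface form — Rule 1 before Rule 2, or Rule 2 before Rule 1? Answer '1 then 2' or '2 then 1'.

2 then 1

Order 1 then 2:
  1 Syncope: [raliled] → [ralled]
  2 Degemination: [ralled] → [raled]
  result: [raled]
Order 2 then 1:
  2 Degemination: no change — [raliled]
  1 Syncope: [raliled] → [ralled]
  result: [ralled]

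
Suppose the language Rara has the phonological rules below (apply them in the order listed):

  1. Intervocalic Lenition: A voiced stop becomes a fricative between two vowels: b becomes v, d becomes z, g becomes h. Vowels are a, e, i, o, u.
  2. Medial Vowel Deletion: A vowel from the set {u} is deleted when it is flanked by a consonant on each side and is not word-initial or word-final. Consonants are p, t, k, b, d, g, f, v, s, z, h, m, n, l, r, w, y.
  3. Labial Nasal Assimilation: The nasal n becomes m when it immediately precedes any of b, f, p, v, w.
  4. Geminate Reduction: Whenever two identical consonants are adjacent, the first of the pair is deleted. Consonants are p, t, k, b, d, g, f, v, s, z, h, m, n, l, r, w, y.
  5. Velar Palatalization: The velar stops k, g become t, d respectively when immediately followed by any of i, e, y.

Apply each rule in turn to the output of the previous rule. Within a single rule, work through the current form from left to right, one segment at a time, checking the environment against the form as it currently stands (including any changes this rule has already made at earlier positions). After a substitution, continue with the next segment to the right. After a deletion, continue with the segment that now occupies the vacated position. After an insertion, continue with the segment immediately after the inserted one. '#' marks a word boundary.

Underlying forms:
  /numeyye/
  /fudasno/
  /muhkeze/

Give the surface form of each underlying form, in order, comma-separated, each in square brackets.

[nmeye], [fzasno], [mhteze]

/numeyye/:
  1 Intervocalic Lenition: no change — [numeyye]
  2 Medial Vowel Deletion: [numeyye] → [nmeyye]
  3 Labial Nasal Assimilation: no change — [nmeyye]
  4 Geminate Reduction: [nmeyye] → [nmeye]
  5 Velar Palatalization: no change — [nmeye]
/fudasno/:
  1 Intervocalic Lenition: [fudasno] → [fuzasno]
  2 Medial Vowel Deletion: [fuzasno] → [fzasno]
  3 Labial Nasal Assimilation: no change — [fzasno]
  4 Geminate Reduction: no change — [fzasno]
  5 Velar Palatalization: no change — [fzasno]
/muhkeze/:
  1 Intervocalic Lenition: no change — [muhkeze]
  2 Medial Vowel Deletion: [muhkeze] → [mhkeze]
  3 Labial Nasal Assimilation: no change — [mhkeze]
  4 Geminate Reduction: no change — [mhkeze]
  5 Velar Palatalization: [mhkeze] → [mhteze]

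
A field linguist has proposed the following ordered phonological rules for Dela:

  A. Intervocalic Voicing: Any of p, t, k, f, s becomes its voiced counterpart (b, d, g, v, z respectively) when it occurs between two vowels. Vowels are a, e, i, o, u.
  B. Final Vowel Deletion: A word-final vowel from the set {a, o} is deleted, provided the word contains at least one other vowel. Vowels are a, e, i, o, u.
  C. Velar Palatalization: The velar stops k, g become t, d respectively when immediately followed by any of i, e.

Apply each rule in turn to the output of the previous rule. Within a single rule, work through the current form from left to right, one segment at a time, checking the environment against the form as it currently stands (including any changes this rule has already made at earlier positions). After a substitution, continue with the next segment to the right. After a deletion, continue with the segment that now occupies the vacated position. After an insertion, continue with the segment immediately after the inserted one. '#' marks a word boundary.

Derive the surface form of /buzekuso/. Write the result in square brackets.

[buzeguz]

A Intervocalic Voicing: [buzekuso] → [buzeguzo]
B Final Vowel Deletion: [buzeguzo] → [buzeguz]
C Velar Palatalization: no change — [buzeguz]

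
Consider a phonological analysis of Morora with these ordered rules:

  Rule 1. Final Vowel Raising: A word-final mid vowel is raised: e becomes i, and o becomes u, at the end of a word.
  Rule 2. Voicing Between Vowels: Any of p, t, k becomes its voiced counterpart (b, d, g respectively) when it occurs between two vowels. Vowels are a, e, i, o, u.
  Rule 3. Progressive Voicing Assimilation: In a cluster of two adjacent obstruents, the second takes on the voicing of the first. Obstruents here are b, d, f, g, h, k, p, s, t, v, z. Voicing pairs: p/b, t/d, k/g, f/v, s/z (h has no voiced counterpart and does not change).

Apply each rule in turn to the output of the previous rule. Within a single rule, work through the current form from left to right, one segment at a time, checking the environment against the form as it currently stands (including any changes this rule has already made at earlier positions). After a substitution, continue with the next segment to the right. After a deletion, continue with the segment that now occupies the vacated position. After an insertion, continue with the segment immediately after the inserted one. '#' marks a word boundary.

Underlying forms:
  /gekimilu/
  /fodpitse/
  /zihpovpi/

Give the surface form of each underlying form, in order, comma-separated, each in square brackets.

/gekimilu/:
  Rule 1 Final Vowel Raising: no change — [gekimilu]
  Rule 2 Voicing Between Vowels: [gekimilu] → [gegimilu]
  Rule 3 Progressive Voicing Assimilation: no change — [gegimilu]
/fodpitse/:
  Rule 1 Final Vowel Raising: [fodpitse] → [fodpitsi]
  Rule 2 Voicing Between Vowels: no change — [fodpitsi]
  Rule 3 Progressive Voicing Assimilation: [fodpitsi] → [fodbitsi]
/zihpovpi/:
  Rule 1 Final Vowel Raising: no change — [zihpovpi]
  Rule 2 Voicing Between Vowels: no change — [zihpovpi]
  Rule 3 Progressive Voicing Assimilation: [zihpovpi] → [zihpovbi]

[gegimilu], [fodbitsi], [zihpovbi]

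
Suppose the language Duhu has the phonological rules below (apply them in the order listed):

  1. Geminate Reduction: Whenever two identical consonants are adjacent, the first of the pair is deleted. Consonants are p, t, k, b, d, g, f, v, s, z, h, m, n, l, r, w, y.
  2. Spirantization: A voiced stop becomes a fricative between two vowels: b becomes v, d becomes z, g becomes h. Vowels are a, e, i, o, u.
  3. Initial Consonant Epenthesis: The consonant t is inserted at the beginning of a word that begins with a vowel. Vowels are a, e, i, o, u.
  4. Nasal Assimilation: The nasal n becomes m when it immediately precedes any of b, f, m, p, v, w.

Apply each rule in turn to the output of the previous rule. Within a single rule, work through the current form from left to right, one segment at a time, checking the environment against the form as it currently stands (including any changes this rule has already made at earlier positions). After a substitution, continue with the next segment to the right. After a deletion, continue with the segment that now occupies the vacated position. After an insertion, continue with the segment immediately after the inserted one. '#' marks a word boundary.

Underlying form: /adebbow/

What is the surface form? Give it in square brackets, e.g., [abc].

[tazevow]

1 Geminate Reduction: [adebbow] → [adebow]
2 Spirantization: [adebow] → [azevow]
3 Initial Consonant Epenthesis: [azevow] → [tazevow]
4 Nasal Assimilation: no change — [tazevow]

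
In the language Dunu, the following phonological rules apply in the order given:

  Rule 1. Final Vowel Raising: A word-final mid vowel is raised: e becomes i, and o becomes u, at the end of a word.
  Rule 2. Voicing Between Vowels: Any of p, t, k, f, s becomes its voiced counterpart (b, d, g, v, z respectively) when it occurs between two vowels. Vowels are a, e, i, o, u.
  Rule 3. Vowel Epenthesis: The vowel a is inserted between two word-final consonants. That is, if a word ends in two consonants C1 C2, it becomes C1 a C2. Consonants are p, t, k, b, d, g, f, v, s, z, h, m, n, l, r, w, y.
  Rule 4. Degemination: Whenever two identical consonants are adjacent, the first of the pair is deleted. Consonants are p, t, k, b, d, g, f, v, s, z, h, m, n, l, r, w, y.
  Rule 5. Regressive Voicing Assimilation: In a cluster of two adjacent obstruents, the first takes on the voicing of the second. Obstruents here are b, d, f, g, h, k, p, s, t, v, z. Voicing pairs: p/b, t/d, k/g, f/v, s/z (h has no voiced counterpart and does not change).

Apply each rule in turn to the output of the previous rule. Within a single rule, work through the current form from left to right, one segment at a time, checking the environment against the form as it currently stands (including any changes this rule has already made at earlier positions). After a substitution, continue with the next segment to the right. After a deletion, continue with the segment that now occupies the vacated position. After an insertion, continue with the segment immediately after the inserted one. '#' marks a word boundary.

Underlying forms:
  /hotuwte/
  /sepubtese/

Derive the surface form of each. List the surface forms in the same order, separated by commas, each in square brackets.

[hoduwti], [sebuptezi]

/hotuwte/:
  Rule 1 Final Vowel Raising: [hotuwte] → [hotuwti]
  Rule 2 Voicing Between Vowels: [hotuwti] → [hoduwti]
  Rule 3 Vowel Epenthesis: no change — [hoduwti]
  Rule 4 Degemination: no change — [hoduwti]
  Rule 5 Regressive Voicing Assimilation: no change — [hoduwti]
/sepubtese/:
  Rule 1 Final Vowel Raising: [sepubtese] → [sepubtesi]
  Rule 2 Voicing Between Vowels: [sepubtesi] → [sebubtezi]
  Rule 3 Vowel Epenthesis: no change — [sebubtezi]
  Rule 4 Degemination: no change — [sebubtezi]
  Rule 5 Regressive Voicing Assimilation: [sebubtezi] → [sebuptezi]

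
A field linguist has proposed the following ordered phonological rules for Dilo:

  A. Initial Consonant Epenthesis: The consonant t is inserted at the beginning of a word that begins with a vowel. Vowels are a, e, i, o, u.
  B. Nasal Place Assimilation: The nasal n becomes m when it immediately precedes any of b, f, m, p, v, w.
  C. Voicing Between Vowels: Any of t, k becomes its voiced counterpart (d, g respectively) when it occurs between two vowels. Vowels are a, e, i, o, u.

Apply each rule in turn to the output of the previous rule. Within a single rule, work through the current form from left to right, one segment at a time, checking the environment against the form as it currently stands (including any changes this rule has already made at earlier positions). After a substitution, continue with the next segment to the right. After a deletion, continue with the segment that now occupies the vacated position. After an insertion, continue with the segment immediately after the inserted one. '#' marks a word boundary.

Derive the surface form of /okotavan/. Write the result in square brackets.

A Initial Consonant Epenthesis: [okotavan] → [tokotavan]
B Nasal Place Assimilation: no change — [tokotavan]
C Voicing Between Vowels: [tokotavan] → [togodavan]

[togodavan]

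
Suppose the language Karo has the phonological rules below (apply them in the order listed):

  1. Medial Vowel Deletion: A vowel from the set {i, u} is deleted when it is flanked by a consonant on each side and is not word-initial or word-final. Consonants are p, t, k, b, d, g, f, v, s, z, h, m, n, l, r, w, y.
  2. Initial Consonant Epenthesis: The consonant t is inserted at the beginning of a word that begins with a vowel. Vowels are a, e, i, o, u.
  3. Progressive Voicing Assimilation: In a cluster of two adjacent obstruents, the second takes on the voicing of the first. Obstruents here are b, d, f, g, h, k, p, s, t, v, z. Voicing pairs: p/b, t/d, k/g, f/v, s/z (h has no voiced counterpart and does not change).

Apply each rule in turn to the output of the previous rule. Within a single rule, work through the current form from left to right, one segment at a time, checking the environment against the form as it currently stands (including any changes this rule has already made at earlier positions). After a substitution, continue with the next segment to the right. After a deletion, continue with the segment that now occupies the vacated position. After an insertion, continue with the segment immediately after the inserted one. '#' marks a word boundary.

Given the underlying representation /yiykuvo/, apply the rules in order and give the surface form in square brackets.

1 Medial Vowel Deletion: [yiykuvo] → [yykvo]
2 Initial Consonant Epenthesis: no change — [yykvo]
3 Progressive Voicing Assimilation: [yykvo] → [yykfo]

[yykfo]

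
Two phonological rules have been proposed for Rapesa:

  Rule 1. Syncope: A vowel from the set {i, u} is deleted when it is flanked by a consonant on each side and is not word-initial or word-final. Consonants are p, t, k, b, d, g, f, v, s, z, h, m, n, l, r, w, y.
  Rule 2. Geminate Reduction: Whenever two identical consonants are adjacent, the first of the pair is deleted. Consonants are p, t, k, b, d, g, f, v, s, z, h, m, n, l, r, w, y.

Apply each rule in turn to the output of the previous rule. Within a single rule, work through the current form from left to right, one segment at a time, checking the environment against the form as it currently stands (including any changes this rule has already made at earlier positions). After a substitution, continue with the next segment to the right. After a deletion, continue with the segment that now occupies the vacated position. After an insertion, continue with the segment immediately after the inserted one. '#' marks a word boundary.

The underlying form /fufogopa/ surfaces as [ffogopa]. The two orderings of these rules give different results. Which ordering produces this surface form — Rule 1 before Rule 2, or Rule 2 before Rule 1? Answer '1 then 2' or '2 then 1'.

Order 1 then 2:
  1 Syncope: [fufogopa] → [ffogopa]
  2 Geminate Reduction: [ffogopa] → [fogopa]
  result: [fogopa]
Order 2 then 1:
  2 Geminate Reduction: no change — [fufogopa]
  1 Syncope: [fufogopa] → [ffogopa]
  result: [ffogopa]

2 then 1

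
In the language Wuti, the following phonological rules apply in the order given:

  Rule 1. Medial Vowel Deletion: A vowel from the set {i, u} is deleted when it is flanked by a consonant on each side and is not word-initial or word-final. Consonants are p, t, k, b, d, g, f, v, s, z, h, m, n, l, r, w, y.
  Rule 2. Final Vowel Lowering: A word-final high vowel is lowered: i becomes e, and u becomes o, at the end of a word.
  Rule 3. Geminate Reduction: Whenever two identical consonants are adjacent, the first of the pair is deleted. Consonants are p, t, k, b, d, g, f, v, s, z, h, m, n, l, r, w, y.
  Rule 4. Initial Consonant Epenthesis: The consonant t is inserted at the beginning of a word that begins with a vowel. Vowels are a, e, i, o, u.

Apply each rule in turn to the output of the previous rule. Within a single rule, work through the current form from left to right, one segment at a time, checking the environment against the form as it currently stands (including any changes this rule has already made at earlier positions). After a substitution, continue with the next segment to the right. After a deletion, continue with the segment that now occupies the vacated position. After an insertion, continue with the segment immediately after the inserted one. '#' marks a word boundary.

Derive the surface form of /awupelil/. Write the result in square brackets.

Rule 1 Medial Vowel Deletion: [awupelil] → [awpell]
Rule 2 Final Vowel Lowering: no change — [awpell]
Rule 3 Geminate Reduction: [awpell] → [awpel]
Rule 4 Initial Consonant Epenthesis: [awpel] → [tawpel]

[tawpel]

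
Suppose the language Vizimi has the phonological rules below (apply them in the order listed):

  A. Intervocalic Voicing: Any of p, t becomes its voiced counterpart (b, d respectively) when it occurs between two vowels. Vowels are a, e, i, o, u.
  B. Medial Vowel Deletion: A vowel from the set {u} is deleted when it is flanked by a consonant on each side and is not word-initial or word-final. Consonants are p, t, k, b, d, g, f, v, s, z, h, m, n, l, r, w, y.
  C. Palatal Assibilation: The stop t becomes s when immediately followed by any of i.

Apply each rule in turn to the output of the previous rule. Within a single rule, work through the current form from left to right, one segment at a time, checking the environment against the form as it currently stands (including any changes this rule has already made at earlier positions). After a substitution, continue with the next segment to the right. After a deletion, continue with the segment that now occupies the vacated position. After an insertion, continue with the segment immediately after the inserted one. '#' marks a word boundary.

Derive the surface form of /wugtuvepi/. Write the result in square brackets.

[wgtvebi]

A Intervocalic Voicing: [wugtuvepi] → [wugtuvebi]
B Medial Vowel Deletion: [wugtuvebi] → [wgtvebi]
C Palatal Assibilation: no change — [wgtvebi]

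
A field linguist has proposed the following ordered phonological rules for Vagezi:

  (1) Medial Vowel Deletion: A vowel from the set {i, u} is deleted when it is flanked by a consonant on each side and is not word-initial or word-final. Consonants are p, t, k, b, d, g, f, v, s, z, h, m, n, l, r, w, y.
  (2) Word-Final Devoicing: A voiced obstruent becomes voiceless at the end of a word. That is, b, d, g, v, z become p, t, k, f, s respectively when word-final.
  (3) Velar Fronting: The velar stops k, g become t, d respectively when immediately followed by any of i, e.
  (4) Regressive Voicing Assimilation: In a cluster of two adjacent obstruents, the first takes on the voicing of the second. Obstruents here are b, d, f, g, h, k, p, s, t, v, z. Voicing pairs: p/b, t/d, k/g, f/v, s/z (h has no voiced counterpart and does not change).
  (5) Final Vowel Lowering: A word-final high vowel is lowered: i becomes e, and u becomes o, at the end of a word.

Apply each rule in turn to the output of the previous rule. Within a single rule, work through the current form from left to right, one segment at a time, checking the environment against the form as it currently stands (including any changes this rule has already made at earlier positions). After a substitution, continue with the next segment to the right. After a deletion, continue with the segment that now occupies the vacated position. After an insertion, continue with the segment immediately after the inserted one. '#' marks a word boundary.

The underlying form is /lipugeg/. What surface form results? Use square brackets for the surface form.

(1) Medial Vowel Deletion: [lipugeg] → [lpgeg]
(2) Word-Final Devoicing: [lpgeg] → [lpgek]
(3) Velar Fronting: [lpgek] → [lpdek]
(4) Regressive Voicing Assimilation: [lpdek] → [lbdek]
(5) Final Vowel Lowering: no change — [lbdek]

[lbdek]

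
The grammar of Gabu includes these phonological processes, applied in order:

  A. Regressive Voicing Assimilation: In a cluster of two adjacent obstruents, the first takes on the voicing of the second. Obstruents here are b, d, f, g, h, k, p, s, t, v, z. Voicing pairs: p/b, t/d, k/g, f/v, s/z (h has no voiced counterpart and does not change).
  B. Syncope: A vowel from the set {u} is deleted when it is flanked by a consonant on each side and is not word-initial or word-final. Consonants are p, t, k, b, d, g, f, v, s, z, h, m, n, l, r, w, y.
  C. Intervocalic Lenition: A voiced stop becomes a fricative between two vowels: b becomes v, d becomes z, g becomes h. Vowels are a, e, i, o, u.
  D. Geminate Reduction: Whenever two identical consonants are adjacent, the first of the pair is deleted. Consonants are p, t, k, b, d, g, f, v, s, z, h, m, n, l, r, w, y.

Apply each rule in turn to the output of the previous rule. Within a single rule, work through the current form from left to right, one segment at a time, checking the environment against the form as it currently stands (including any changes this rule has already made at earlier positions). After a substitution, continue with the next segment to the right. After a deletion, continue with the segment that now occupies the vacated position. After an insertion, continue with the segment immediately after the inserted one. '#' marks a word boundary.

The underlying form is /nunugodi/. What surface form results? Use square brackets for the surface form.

A Regressive Voicing Assimilation: no change — [nunugodi]
B Syncope: [nunugodi] → [nngodi]
C Intervocalic Lenition: [nngodi] → [nngozi]
D Geminate Reduction: [nngozi] → [ngozi]

[ngozi]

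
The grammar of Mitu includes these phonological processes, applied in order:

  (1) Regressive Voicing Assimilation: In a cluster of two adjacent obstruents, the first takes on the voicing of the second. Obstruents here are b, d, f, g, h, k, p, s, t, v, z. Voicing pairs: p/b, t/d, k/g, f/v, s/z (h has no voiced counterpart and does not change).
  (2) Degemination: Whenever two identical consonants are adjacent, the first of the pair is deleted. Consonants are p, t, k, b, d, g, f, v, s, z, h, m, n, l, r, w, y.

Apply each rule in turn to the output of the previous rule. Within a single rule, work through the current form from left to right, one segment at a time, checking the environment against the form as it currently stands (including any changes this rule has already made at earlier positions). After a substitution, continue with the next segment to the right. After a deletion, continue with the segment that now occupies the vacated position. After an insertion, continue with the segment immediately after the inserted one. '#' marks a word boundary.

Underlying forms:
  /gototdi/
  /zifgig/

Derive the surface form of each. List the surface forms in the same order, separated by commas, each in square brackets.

/gototdi/:
  (1) Regressive Voicing Assimilation: [gototdi] → [gotoddi]
  (2) Degemination: [gotoddi] → [gotodi]
/zifgig/:
  (1) Regressive Voicing Assimilation: [zifgig] → [zivgig]
  (2) Degemination: no change — [zivgig]

[gotodi], [zivgig]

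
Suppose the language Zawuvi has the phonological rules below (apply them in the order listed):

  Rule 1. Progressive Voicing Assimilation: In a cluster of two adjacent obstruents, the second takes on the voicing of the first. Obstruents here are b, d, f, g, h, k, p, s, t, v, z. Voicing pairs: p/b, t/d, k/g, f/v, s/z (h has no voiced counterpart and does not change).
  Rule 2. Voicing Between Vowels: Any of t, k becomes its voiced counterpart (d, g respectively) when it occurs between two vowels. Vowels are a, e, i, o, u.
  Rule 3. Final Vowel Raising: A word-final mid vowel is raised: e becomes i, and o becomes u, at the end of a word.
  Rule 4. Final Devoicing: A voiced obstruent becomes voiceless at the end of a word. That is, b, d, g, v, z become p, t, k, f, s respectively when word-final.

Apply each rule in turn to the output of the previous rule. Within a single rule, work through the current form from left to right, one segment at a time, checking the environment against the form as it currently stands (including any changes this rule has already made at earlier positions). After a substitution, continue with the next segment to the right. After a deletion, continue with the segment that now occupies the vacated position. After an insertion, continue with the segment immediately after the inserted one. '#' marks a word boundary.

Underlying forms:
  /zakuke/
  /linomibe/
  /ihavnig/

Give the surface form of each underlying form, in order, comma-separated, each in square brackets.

[zagugi], [linomibi], [ihavnik]

/zakuke/:
  Rule 1 Progressive Voicing Assimilation: no change — [zakuke]
  Rule 2 Voicing Between Vowels: [zakuke] → [zaguge]
  Rule 3 Final Vowel Raising: [zaguge] → [zagugi]
  Rule 4 Final Devoicing: no change — [zagugi]
/linomibe/:
  Rule 1 Progressive Voicing Assimilation: no change — [linomibe]
  Rule 2 Voicing Between Vowels: no change — [linomibe]
  Rule 3 Final Vowel Raising: [linomibe] → [linomibi]
  Rule 4 Final Devoicing: no change — [linomibi]
/ihavnig/:
  Rule 1 Progressive Voicing Assimilation: no change — [ihavnig]
  Rule 2 Voicing Between Vowels: no change — [ihavnig]
  Rule 3 Final Vowel Raising: no change — [ihavnig]
  Rule 4 Final Devoicing: [ihavnig] → [ihavnik]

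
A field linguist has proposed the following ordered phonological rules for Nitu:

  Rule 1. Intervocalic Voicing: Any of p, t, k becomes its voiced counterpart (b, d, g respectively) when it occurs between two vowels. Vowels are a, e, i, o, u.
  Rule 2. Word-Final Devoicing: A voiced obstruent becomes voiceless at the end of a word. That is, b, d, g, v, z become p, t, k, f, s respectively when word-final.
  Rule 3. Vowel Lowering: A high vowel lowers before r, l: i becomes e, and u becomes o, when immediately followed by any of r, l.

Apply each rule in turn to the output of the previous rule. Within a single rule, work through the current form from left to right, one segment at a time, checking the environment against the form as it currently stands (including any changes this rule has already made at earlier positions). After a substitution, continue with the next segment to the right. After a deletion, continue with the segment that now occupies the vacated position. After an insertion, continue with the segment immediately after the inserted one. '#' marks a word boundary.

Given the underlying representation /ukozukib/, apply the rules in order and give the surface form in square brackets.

[ugozugip]

Rule 1 Intervocalic Voicing: [ukozukib] → [ugozugib]
Rule 2 Word-Final Devoicing: [ugozugib] → [ugozugip]
Rule 3 Vowel Lowering: no change — [ugozugip]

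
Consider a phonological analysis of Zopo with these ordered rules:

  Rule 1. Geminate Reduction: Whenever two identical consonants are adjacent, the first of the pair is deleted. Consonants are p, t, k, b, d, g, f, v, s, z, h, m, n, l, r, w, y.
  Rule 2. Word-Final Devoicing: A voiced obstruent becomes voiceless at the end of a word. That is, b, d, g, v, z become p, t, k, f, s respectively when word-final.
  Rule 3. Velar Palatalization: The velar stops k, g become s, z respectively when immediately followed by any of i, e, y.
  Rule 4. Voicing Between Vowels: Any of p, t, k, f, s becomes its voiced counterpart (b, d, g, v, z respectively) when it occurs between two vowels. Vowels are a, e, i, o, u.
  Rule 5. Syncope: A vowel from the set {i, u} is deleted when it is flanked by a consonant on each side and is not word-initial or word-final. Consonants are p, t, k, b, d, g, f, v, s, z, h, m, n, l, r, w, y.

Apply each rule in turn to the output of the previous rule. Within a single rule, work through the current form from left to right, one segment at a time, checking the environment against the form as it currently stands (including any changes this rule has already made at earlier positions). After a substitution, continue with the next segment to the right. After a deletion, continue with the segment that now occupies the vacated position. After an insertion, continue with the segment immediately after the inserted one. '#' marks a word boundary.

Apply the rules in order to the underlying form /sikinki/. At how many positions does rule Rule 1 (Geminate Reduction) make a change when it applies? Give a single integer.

Rule 1 Geminate Reduction: no change — [sikinki]
Rule 2 Word-Final Devoicing: no change — [sikinki]
Rule 3 Velar Palatalization: [sikinki] → [sisinsi]
Rule 4 Voicing Between Vowels: [sisinsi] → [sizinsi]
Rule 5 Syncope: [sizinsi] → [sznsi]
Rule Rule 1 changed 0 position(s).

0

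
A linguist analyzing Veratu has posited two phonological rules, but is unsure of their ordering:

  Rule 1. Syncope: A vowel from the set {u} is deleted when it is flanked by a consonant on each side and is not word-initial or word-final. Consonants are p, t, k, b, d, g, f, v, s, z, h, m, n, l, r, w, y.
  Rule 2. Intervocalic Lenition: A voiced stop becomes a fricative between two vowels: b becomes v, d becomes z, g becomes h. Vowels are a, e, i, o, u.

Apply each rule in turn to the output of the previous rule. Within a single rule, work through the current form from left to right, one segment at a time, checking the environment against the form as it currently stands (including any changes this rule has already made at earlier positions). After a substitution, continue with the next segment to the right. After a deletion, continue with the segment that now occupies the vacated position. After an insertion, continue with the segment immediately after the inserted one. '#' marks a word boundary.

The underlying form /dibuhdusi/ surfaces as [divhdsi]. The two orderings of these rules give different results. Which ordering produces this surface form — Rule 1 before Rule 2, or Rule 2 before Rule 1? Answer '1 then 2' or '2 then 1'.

2 then 1

Order 1 then 2:
  1 Syncope: [dibuhdusi] → [dibhdsi]
  2 Intervocalic Lenition: no change — [dibhdsi]
  result: [dibhdsi]
Order 2 then 1:
  2 Intervocalic Lenition: [dibuhdusi] → [divuhdusi]
  1 Syncope: [divuhdusi] → [divhdsi]
  result: [divhdsi]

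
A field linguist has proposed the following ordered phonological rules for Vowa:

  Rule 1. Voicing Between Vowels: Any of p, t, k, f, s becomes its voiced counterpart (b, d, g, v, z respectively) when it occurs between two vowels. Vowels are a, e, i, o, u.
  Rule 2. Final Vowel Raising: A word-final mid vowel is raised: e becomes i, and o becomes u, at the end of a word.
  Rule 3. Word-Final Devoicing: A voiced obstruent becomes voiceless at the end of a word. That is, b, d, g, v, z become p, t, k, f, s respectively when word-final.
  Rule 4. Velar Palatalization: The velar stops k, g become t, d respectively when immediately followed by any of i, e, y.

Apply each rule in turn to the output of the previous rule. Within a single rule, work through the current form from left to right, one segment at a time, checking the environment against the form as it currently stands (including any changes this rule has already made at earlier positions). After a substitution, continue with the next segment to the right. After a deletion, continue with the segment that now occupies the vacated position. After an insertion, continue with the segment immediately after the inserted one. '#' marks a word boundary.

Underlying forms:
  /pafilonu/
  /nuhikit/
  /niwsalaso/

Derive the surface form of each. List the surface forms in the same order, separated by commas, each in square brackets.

[pavilonu], [nuhidit], [niwsalazu]

/pafilonu/:
  Rule 1 Voicing Between Vowels: [pafilonu] → [pavilonu]
  Rule 2 Final Vowel Raising: no change — [pavilonu]
  Rule 3 Word-Final Devoicing: no change — [pavilonu]
  Rule 4 Velar Palatalization: no change — [pavilonu]
/nuhikit/:
  Rule 1 Voicing Between Vowels: [nuhikit] → [nuhigit]
  Rule 2 Final Vowel Raising: no change — [nuhigit]
  Rule 3 Word-Final Devoicing: no change — [nuhigit]
  Rule 4 Velar Palatalization: [nuhigit] → [nuhidit]
/niwsalaso/:
  Rule 1 Voicing Between Vowels: [niwsalaso] → [niwsalazo]
  Rule 2 Final Vowel Raising: [niwsalazo] → [niwsalazu]
  Rule 3 Word-Final Devoicing: no change — [niwsalazu]
  Rule 4 Velar Palatalization: no change — [niwsalazu]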